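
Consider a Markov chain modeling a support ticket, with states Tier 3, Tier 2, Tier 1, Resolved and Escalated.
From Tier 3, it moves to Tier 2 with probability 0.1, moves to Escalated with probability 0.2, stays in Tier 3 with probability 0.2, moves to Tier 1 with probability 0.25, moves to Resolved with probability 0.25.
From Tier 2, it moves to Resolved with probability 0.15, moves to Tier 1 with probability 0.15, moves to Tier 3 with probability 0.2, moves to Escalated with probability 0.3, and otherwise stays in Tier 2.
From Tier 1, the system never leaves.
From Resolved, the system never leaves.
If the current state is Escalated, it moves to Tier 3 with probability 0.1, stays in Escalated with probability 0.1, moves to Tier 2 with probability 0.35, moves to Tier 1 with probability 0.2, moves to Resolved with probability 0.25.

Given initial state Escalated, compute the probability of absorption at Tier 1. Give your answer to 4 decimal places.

0.4649

Let h(s) be the probability of absorption at Tier 1 starting from transient state s. Then h(Tier 1) = 1 and h(Resolved) = 0. By first-step analysis:
h(Tier 3) = 0.2·h(Tier 3) + 0.1·h(Tier 2) + 0.25·1 + 0.25·0 + 0.2·h(Escalated)
h(Tier 2) = 0.2·h(Tier 3) + 0.2·h(Tier 2) + 0.15·1 + 0.15·0 + 0.3·h(Escalated)
h(Escalated) = 0.1·h(Tier 3) + 0.35·h(Tier 2) + 0.2·1 + 0.25·0 + 0.1·h(Escalated)
Solving: h(Tier 3) = 0.4892, h(Tier 2) = 0.4841, h(Escalated) = 0.4649.
Starting from Escalated, the probability is 0.4649.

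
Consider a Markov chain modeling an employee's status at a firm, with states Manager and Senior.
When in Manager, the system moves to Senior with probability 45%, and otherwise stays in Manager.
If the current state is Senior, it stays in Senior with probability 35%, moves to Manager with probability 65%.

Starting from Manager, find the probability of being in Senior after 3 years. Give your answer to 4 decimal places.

Propagate the distribution vector 3 years from Manager.
After 0 years: (1.0000, 0.0000)
After 1 year: (0.5500, 0.4500)
After 2 years: (0.5950, 0.4050)
After 3 years: (0.5905, 0.4095)
P(in Senior after 3 years) = 0.4095

0.4095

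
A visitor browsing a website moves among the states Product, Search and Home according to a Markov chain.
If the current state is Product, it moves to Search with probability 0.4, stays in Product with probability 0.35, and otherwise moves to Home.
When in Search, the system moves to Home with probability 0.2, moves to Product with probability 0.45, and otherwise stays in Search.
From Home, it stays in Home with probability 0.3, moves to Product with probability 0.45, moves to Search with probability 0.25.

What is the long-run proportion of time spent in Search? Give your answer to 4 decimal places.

Let the stationary distribution be π with π = πP and π_1 + π_2 + π_3 = 1.
π_1 = 0.35·π_1 + 0.45·π_2 + 0.45·π_3
π_2 = 0.4·π_1 + 0.35·π_2 + 0.25·π_3
Solving with the normalization constraint gives π = (0.4091, 0.3460, 0.2449).
So the stationary probability of Search is 0.3460.

0.3460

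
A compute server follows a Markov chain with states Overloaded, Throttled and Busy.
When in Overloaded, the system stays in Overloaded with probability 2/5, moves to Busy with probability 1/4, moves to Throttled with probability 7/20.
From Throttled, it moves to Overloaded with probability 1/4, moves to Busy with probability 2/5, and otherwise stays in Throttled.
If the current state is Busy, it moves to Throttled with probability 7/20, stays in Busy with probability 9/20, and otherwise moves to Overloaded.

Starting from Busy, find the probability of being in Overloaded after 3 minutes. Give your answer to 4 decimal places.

Propagate the distribution vector 3 minutes from Busy.
After 0 minutes: (0.0000, 0.0000, 1.0000)
After 1 minute: (0.2000, 0.3500, 0.4500)
After 2 minutes: (0.2575, 0.3500, 0.3925)
After 3 minutes: (0.2690, 0.3500, 0.3810)
P(in Overloaded after 3 minutes) = 0.2690

0.2690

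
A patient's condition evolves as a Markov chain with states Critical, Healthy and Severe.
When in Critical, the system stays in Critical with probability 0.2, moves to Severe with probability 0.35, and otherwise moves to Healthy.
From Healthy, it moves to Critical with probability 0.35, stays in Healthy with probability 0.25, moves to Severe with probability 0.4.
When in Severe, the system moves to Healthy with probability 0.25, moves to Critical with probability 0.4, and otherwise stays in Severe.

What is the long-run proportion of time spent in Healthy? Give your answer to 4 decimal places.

0.3140

Let the stationary distribution be π with π = πP and π_1 + π_2 + π_3 = 1.
π_1 = 0.2·π_1 + 0.35·π_2 + 0.4·π_3
π_2 = 0.45·π_1 + 0.25·π_2 + 0.25·π_3
Solving with the normalization constraint gives π = (0.3202, 0.3140, 0.3657).
So the stationary probability of Healthy is 0.3140.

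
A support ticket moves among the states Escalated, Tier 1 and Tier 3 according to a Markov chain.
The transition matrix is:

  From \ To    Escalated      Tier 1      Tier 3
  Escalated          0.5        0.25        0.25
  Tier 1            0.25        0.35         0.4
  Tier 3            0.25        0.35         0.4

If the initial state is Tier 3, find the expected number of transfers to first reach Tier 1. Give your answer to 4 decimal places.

Let t(s) be the expected number of transfers to first reach Tier 1 from state s, with t(Tier 1) = 0. Conditioning on the first transfer:
t(Escalated) = 1 + 0.5·t(Escalated) + 0.25·t(Tier 3)
t(Tier 3) = 1 + 0.25·t(Escalated) + 0.4·t(Tier 3)
Solving: t(Escalated) = 3.5789, t(Tier 3) = 3.1579.
Expected transfers from Tier 3 to Tier 1: 3.1579.

3.1579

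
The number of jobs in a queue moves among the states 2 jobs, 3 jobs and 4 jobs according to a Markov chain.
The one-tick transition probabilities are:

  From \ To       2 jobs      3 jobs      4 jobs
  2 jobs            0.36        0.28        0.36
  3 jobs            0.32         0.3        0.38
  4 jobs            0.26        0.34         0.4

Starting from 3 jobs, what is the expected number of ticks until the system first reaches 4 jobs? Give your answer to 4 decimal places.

2.6786

Let t(s) be the expected number of ticks to first reach 4 jobs from state s, with t(4 jobs) = 0. Conditioning on the first tick:
t(2 jobs) = 1 + 0.36·t(2 jobs) + 0.28·t(3 jobs)
t(3 jobs) = 1 + 0.32·t(2 jobs) + 0.3·t(3 jobs)
Solving: t(2 jobs) = 2.7344, t(3 jobs) = 2.6786.
Expected ticks from 3 jobs to 4 jobs: 2.6786.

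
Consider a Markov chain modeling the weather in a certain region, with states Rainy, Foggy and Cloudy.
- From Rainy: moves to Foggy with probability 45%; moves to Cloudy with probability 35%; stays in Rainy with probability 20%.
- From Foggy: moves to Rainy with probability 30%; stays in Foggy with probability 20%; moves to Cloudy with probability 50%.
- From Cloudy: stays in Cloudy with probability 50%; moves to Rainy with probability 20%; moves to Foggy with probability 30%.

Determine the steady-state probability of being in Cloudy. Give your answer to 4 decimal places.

Let the stationary distribution be π with π = πP and π_1 + π_2 + π_3 = 1.
π_1 = 0.2·π_1 + 0.3·π_2 + 0.2·π_3
π_2 = 0.45·π_1 + 0.2·π_2 + 0.3·π_3
Solving with the normalization constraint gives π = (0.2304, 0.3041, 0.4654).
So the stationary probability of Cloudy is 0.4654.

0.4654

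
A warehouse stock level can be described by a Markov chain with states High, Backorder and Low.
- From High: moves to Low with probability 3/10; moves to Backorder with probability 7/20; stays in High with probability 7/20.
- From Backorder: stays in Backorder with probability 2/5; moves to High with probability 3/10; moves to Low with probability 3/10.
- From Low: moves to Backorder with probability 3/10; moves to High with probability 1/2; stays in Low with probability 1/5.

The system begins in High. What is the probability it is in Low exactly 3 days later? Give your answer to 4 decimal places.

0.2730

Propagate the distribution vector 3 days from High.
After 0 days: (1.0000, 0.0000, 0.0000)
After 1 day: (0.3500, 0.3500, 0.3000)
After 2 days: (0.3775, 0.3525, 0.2700)
After 3 days: (0.3729, 0.3541, 0.2730)
P(in Low after 3 days) = 0.2730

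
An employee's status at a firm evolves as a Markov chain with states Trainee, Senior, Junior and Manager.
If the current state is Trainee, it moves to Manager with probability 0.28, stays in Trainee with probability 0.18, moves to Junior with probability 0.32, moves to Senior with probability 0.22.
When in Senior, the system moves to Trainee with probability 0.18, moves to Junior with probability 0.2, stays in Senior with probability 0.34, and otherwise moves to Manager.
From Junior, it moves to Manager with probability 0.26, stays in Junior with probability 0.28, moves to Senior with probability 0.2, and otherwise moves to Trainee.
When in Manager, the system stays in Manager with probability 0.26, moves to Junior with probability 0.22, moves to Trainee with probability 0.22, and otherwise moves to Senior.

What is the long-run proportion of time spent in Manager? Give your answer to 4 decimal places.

Let the stationary distribution be π with π = πP and π_1 + π_2 + π_3 + π_4 = 1.
π_1 = 0.18·π_1 + 0.18·π_2 + 0.26·π_3 + 0.22·π_4
π_2 = 0.22·π_1 + 0.34·π_2 + 0.2·π_3 + 0.3·π_4
π_3 = 0.32·π_1 + 0.2·π_2 + 0.28·π_3 + 0.22·π_4
Solving with the normalization constraint gives π = (0.2108, 0.2688, 0.2508, 0.2696).
So the stationary probability of Manager is 0.2696.

0.2696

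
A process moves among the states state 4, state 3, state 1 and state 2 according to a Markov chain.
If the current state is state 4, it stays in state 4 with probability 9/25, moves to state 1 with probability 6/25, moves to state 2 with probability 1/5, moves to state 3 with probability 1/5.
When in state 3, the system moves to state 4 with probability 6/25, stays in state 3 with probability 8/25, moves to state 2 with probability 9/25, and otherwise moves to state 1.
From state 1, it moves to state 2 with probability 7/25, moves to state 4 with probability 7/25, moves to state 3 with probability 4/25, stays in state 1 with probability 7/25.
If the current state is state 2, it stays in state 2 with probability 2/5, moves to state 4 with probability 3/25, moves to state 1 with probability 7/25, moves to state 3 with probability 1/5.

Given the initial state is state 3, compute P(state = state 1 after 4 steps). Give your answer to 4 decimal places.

Propagate the distribution vector 4 steps from state 3.
After 0 steps: (0.0000, 1.0000, 0.0000, 0.0000)
After 1 step: (0.2400, 0.3200, 0.0800, 0.3600)
After 2 steps: (0.2288, 0.2352, 0.2064, 0.3296)
After 3 steps: (0.2362, 0.2200, 0.2238, 0.3201)
After 4 steps: (0.2389, 0.2174, 0.2266, 0.3171)
P(in state 1 after 4 steps) = 0.2266

0.2266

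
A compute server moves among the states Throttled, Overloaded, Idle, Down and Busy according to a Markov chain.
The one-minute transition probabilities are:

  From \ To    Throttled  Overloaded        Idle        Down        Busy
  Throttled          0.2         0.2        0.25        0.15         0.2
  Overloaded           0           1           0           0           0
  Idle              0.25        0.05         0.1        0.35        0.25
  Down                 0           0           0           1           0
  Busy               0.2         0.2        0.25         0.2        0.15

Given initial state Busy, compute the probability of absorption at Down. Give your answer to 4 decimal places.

0.5702

Let h(s) be the probability of absorption at Down starting from transient state s. Then h(Down) = 1 and h(Overloaded) = 0. By first-step analysis:
h(Throttled) = 0.2·h(Throttled) + 0.2·0 + 0.25·h(Idle) + 0.15·1 + 0.2·h(Busy)
h(Idle) = 0.25·h(Throttled) + 0.05·0 + 0.1·h(Idle) + 0.35·1 + 0.25·h(Busy)
h(Busy) = 0.2·h(Throttled) + 0.2·0 + 0.25·h(Idle) + 0.2·1 + 0.15·h(Busy)
Solving: h(Throttled) = 0.5487, h(Idle) = 0.6997, h(Busy) = 0.5702.
Starting from Busy, the probability is 0.5702.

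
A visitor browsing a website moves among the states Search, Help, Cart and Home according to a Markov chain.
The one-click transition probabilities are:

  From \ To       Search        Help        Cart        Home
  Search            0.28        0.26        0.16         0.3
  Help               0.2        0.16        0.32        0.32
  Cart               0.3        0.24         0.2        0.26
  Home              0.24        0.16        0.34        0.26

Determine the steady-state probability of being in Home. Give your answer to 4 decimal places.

0.2827

Let the stationary distribution be π with π = πP and π_1 + π_2 + π_3 + π_4 = 1.
π_1 = 0.28·π_1 + 0.2·π_2 + 0.3·π_3 + 0.24·π_4
π_2 = 0.26·π_1 + 0.16·π_2 + 0.24·π_3 + 0.16·π_4
π_3 = 0.16·π_1 + 0.32·π_2 + 0.2·π_3 + 0.34·π_4
Solving with the normalization constraint gives π = (0.2573, 0.2060, 0.2540, 0.2827).
So the stationary probability of Home is 0.2827.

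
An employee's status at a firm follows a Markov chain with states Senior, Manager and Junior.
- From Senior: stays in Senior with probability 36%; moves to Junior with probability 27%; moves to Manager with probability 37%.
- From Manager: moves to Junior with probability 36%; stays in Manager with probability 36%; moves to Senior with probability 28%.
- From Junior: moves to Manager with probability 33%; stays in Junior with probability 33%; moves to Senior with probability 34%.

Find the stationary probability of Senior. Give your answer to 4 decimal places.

Let the stationary distribution be π with π = πP and π_1 + π_2 + π_3 = 1.
π_1 = 0.36·π_1 + 0.28·π_2 + 0.34·π_3
π_2 = 0.37·π_1 + 0.36·π_2 + 0.33·π_3
Solving with the normalization constraint gives π = (0.3253, 0.3536, 0.3211).
So the stationary probability of Senior is 0.3253.

0.3253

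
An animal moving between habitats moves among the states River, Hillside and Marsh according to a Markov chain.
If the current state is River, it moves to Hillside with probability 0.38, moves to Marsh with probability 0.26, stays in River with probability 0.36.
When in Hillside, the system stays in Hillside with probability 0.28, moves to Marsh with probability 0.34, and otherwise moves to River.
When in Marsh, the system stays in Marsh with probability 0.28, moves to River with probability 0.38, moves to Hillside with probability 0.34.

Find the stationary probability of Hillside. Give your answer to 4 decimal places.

0.3348

Let the stationary distribution be π with π = πP and π_1 + π_2 + π_3 = 1.
π_1 = 0.36·π_1 + 0.38·π_2 + 0.38·π_3
π_2 = 0.38·π_1 + 0.28·π_2 + 0.34·π_3
Solving with the normalization constraint gives π = (0.3725, 0.3348, 0.2926).
So the stationary probability of Hillside is 0.3348.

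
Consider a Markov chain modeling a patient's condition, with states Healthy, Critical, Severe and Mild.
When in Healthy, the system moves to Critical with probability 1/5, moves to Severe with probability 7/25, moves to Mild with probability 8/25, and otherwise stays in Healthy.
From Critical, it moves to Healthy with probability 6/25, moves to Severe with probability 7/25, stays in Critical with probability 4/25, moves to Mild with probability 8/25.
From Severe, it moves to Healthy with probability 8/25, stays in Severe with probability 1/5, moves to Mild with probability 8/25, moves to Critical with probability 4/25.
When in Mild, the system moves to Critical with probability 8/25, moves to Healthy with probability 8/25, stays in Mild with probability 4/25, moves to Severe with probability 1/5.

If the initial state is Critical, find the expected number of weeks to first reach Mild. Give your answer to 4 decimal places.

Let t(s) be the expected number of weeks to first reach Mild from state s, with t(Mild) = 0. Conditioning on the first week:
t(Healthy) = 1 + 0.2·t(Healthy) + 0.2·t(Critical) + 0.28·t(Severe)
t(Critical) = 1 + 0.24·t(Healthy) + 0.16·t(Critical) + 0.28·t(Severe)
t(Severe) = 1 + 0.32·t(Healthy) + 0.16·t(Critical) + 0.2·t(Severe)
Solving: t(Healthy) = 3.1250, t(Critical) = 3.1250, t(Severe) = 3.1250.
Expected weeks from Critical to Mild: 3.1250.

3.1250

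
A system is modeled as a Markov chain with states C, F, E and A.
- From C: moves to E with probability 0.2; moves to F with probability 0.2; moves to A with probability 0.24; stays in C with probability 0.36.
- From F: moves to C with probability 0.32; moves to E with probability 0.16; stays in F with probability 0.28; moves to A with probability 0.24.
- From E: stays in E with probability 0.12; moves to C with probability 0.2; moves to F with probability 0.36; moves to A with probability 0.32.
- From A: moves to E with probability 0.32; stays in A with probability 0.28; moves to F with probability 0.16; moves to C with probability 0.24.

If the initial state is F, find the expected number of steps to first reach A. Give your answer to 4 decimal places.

3.9484

Let t(s) be the expected number of steps to first reach A from state s, with t(A) = 0. Conditioning on the first step:
t(C) = 1 + 0.36·t(C) + 0.2·t(F) + 0.2·t(E)
t(F) = 1 + 0.32·t(C) + 0.28·t(F) + 0.16·t(E)
t(E) = 1 + 0.2·t(C) + 0.36·t(F) + 0.12·t(E)
Solving: t(C) = 3.9358, t(F) = 3.9484, t(E) = 3.6461.
Expected steps from F to A: 3.9484.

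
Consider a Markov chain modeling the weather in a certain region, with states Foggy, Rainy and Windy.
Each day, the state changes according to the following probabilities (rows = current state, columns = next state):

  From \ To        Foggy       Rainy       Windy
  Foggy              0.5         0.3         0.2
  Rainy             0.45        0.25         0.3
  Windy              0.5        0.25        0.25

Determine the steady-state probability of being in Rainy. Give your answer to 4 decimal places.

Let the stationary distribution be π with π = πP and π_1 + π_2 + π_3 = 1.
π_1 = 0.5·π_1 + 0.45·π_2 + 0.5·π_3
π_2 = 0.3·π_1 + 0.25·π_2 + 0.25·π_3
Solving with the normalization constraint gives π = (0.4863, 0.2743, 0.2394).
So the stationary probability of Rainy is 0.2743.

0.2743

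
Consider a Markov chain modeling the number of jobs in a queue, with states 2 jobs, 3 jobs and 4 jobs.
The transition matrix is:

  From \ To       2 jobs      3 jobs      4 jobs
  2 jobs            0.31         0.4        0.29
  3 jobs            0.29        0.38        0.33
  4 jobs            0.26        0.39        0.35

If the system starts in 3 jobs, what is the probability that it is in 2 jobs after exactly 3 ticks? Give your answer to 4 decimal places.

Propagate the distribution vector 3 ticks from 3 jobs.
After 0 ticks: (0.0000, 1.0000, 0.0000)
After 1 tick: (0.2900, 0.3800, 0.3300)
After 2 ticks: (0.2859, 0.3891, 0.3250)
After 3 ticks: (0.2860, 0.3890, 0.3251)
P(in 2 jobs after 3 ticks) = 0.2860

0.2860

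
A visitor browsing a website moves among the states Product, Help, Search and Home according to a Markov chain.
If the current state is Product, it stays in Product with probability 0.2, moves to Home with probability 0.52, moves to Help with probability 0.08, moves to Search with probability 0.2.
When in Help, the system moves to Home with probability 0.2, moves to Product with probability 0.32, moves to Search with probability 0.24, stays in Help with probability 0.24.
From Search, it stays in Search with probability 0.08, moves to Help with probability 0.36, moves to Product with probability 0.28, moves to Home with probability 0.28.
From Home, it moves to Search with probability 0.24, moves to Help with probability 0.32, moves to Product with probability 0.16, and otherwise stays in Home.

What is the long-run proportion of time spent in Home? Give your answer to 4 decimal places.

0.3159

Let the stationary distribution be π with π = πP and π_1 + π_2 + π_3 + π_4 = 1.
π_1 = 0.2·π_1 + 0.32·π_2 + 0.28·π_3 + 0.16·π_4
π_2 = 0.08·π_1 + 0.24·π_2 + 0.36·π_3 + 0.32·π_4
π_3 = 0.2·π_1 + 0.24·π_2 + 0.08·π_3 + 0.24·π_4
Solving with the normalization constraint gives π = (0.2335, 0.2518, 0.1988, 0.3159).
So the stationary probability of Home is 0.3159.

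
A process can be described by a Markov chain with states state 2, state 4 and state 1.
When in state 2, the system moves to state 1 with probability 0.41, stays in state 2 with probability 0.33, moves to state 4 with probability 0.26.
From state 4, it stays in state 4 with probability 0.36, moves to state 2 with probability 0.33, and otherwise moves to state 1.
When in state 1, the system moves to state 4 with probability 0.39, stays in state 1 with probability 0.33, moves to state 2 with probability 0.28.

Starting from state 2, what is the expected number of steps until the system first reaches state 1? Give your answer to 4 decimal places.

2.6239

Let t(s) be the expected number of steps to first reach state 1 from state s, with t(state 1) = 0. Conditioning on the first step:
t(state 2) = 1 + 0.33·t(state 2) + 0.26·t(state 4)
t(state 4) = 1 + 0.33·t(state 2) + 0.36·t(state 4)
Solving: t(state 2) = 2.6239, t(state 4) = 2.9155.
Expected steps from state 2 to state 1: 2.6239.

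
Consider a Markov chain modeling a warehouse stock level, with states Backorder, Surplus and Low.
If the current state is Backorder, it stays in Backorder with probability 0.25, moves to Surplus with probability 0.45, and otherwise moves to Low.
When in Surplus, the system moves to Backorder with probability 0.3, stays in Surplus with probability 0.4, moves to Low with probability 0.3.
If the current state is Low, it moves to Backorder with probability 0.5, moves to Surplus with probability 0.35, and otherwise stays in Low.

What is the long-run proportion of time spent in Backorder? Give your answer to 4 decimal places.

0.3354

Let the stationary distribution be π with π = πP and π_1 + π_2 + π_3 = 1.
π_1 = 0.25·π_1 + 0.3·π_2 + 0.5·π_3
π_2 = 0.45·π_1 + 0.4·π_2 + 0.35·π_3
Solving with the normalization constraint gives π = (0.3354, 0.4037, 0.2609).
So the stationary probability of Backorder is 0.3354.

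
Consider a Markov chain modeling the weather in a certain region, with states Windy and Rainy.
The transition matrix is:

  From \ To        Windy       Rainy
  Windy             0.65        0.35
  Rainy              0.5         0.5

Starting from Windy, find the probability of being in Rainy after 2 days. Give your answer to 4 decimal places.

0.4025

Sum over the intermediate state after 1 day:
P = P(Windy→Windy)·P(Windy→Rainy) + P(Windy→Rainy)·P(Rainy→Rainy)
  = 0.65×0.35 + 0.35×0.5
  = 0.2275 + 0.1750 = 0.4025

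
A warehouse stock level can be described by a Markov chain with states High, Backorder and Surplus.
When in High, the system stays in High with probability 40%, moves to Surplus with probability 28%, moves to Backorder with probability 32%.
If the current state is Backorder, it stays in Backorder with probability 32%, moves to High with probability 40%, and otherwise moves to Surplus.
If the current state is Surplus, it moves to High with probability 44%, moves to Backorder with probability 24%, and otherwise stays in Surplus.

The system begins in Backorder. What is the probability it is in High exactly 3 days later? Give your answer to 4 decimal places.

0.4116

Propagate the distribution vector 3 days from Backorder.
After 0 days: (0.0000, 1.0000, 0.0000)
After 1 day: (0.4000, 0.3200, 0.2800)
After 2 days: (0.4112, 0.2976, 0.2912)
After 3 days: (0.4116, 0.2967, 0.2916)
P(in High after 3 days) = 0.4116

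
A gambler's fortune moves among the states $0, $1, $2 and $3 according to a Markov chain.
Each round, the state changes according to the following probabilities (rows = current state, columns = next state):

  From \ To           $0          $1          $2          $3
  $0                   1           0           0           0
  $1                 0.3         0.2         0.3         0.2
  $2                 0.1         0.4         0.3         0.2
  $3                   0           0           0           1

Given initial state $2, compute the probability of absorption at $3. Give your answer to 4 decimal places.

0.5455

Let h(s) be the probability of absorption at $3 starting from transient state s. Then h($3) = 1 and h($0) = 0. By first-step analysis:
h($1) = 0.3·0 + 0.2·h($1) + 0.3·h($2) + 0.2·1
h($2) = 0.1·0 + 0.4·h($1) + 0.3·h($2) + 0.2·1
Solving: h($1) = 0.4545, h($2) = 0.5455.
Starting from $2, the probability is 0.5455.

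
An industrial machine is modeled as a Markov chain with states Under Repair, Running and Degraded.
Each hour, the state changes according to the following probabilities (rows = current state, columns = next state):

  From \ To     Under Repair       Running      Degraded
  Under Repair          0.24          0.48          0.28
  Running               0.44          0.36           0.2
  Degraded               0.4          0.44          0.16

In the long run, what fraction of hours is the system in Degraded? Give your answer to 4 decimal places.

0.2199

Let the stationary distribution be π with π = πP and π_1 + π_2 + π_3 = 1.
π_1 = 0.24·π_1 + 0.44·π_2 + 0.4·π_3
π_2 = 0.48·π_1 + 0.36·π_2 + 0.44·π_3
Solving with the normalization constraint gives π = (0.3593, 0.4207, 0.2199).
So the stationary probability of Degraded is 0.2199.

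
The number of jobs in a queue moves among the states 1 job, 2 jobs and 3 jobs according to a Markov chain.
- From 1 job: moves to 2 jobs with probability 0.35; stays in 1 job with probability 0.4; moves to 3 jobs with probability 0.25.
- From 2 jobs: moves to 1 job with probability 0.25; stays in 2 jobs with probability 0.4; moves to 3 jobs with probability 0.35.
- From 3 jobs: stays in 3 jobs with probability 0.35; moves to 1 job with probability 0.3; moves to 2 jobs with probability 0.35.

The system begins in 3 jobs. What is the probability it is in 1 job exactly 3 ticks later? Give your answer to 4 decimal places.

Propagate the distribution vector 3 ticks from 3 jobs.
After 0 ticks: (0.0000, 0.0000, 1.0000)
After 1 tick: (0.3000, 0.3500, 0.3500)
After 2 ticks: (0.3125, 0.3675, 0.3200)
After 3 ticks: (0.3129, 0.3684, 0.3188)
P(in 1 job after 3 ticks) = 0.3129

0.3129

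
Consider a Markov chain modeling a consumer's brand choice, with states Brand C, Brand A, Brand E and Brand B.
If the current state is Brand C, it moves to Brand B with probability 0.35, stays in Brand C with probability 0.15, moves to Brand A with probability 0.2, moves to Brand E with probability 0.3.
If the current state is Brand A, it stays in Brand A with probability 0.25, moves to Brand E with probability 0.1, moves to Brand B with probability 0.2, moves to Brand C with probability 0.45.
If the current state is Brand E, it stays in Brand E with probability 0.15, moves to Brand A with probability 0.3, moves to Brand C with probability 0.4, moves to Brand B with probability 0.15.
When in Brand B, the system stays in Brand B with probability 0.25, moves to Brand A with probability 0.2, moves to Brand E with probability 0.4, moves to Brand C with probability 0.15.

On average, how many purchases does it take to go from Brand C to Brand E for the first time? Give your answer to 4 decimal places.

3.4862

Let t(s) be the expected number of purchases to first reach Brand E from state s, with t(Brand E) = 0. Conditioning on the first purchase:
t(Brand C) = 1 + 0.15·t(Brand C) + 0.2·t(Brand A) + 0.35·t(Brand B)
t(Brand A) = 1 + 0.45·t(Brand C) + 0.25·t(Brand A) + 0.2·t(Brand B)
t(Brand B) = 1 + 0.15·t(Brand C) + 0.2·t(Brand A) + 0.25·t(Brand B)
Solving: t(Brand C) = 3.4862, t(Brand A) = 4.2702, t(Brand B) = 3.1693.
Expected purchases from Brand C to Brand E: 3.4862.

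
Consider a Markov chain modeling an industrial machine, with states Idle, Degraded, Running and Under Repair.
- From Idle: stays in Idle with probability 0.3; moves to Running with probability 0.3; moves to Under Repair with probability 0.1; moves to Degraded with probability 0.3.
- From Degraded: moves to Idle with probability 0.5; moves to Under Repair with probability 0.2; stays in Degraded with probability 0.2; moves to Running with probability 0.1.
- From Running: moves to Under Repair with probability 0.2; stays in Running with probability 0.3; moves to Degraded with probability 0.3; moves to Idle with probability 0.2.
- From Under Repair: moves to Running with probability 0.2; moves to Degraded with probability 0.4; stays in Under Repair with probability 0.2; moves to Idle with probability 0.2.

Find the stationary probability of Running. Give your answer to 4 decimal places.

Let the stationary distribution be π with π = πP and π_1 + π_2 + π_3 + π_4 = 1.
π_1 = 0.3·π_1 + 0.5·π_2 + 0.2·π_3 + 0.2·π_4
π_2 = 0.3·π_1 + 0.2·π_2 + 0.3·π_3 + 0.4·π_4
π_3 = 0.3·π_1 + 0.1·π_2 + 0.3·π_3 + 0.2·π_4
Solving with the normalization constraint gives π = (0.3182, 0.2880, 0.2256, 0.1682).
So the stationary probability of Running is 0.2256.

0.2256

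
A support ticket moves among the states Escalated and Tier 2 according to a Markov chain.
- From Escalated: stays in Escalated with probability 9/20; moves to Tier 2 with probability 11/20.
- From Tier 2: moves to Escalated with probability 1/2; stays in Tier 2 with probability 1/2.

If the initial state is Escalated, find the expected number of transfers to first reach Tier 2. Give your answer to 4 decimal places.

1.8182

Let t(s) be the expected number of transfers to first reach Tier 2 from state s, with t(Tier 2) = 0. Conditioning on the first transfer:
t(Escalated) = 1 + 0.45·t(Escalated)
Solving: t(Escalated) = 1.8182.
Expected transfers from Escalated to Tier 2: 1.8182.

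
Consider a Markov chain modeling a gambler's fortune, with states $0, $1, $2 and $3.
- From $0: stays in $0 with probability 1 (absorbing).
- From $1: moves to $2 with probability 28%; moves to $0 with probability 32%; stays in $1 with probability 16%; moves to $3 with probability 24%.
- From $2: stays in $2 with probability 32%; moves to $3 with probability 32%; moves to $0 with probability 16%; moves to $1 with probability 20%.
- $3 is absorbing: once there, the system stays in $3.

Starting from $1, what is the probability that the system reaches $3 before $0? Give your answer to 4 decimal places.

Let h(s) be the probability of absorption at $3 starting from transient state s. Then h($3) = 1 and h($0) = 0. By first-step analysis:
h($1) = 0.32·0 + 0.16·h($1) + 0.28·h($2) + 0.24·1
h($2) = 0.16·0 + 0.2·h($1) + 0.32·h($2) + 0.32·1
Solving: h($1) = 0.4907, h($2) = 0.6149.
Starting from $1, the probability is 0.4907.

0.4907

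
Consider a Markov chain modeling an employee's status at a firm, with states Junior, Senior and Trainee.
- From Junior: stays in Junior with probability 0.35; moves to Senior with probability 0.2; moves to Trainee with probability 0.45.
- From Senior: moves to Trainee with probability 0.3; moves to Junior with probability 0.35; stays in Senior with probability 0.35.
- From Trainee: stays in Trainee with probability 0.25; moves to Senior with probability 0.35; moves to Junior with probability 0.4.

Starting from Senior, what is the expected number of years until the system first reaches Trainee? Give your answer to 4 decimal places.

Let t(s) be the expected number of years to first reach Trainee from state s, with t(Trainee) = 0. Conditioning on the first year:
t(Junior) = 1 + 0.35·t(Junior) + 0.2·t(Senior)
t(Senior) = 1 + 0.35·t(Junior) + 0.35·t(Senior)
Solving: t(Junior) = 2.4113, t(Senior) = 2.8369.
Expected years from Senior to Trainee: 2.8369.

2.8369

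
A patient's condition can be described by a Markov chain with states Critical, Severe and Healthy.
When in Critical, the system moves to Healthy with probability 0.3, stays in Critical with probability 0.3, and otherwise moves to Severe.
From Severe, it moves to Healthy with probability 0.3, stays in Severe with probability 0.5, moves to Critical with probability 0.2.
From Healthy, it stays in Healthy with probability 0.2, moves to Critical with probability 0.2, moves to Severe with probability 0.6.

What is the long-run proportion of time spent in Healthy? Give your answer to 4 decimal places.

0.2727

Let the stationary distribution be π with π = πP and π_1 + π_2 + π_3 = 1.
π_1 = 0.3·π_1 + 0.2·π_2 + 0.2·π_3
π_2 = 0.4·π_1 + 0.5·π_2 + 0.6·π_3
Solving with the normalization constraint gives π = (0.2222, 0.5051, 0.2727).
So the stationary probability of Healthy is 0.2727.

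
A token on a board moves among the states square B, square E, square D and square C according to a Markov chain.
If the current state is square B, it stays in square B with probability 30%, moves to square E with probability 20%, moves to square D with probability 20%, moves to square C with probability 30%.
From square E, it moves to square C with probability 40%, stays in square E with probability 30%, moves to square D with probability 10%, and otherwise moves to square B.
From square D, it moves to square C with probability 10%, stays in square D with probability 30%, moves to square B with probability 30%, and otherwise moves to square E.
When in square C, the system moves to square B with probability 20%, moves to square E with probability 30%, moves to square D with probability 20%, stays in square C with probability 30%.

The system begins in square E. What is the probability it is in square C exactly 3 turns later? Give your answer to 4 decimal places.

0.2920

Propagate the distribution vector 3 turns from square E.
After 0 turns: (0.0000, 1.0000, 0.0000, 0.0000)
After 1 turn: (0.2000, 0.3000, 0.1000, 0.4000)
After 2 turns: (0.2300, 0.2800, 0.1800, 0.3100)
After 3 turns: (0.2410, 0.2770, 0.1900, 0.2920)
P(in square C after 3 turns) = 0.2920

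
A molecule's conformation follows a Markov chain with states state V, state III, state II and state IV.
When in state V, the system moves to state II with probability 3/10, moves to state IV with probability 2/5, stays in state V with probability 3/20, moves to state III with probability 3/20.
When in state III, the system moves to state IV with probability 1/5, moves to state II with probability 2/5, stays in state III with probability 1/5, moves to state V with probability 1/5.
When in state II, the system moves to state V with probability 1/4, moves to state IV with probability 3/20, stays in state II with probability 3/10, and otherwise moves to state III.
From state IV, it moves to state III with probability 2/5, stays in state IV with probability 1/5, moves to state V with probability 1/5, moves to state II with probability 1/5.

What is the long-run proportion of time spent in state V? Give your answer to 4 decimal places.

Let the stationary distribution be π with π = πP and π_1 + π_2 + π_3 + π_4 = 1.
π_1 = 0.15·π_1 + 0.2·π_2 + 0.25·π_3 + 0.2·π_4
π_2 = 0.15·π_1 + 0.2·π_2 + 0.3·π_3 + 0.4·π_4
π_3 = 0.3·π_1 + 0.4·π_2 + 0.3·π_3 + 0.2·π_4
Solving with the normalization constraint gives π = (0.2050, 0.2653, 0.3040, 0.2258).
So the stationary probability of state V is 0.2050.

0.2050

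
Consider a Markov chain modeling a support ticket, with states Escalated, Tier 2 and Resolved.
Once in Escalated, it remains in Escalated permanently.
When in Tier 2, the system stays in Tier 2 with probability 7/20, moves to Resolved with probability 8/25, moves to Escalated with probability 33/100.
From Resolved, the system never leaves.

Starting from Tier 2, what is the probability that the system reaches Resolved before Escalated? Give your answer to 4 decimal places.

Let h(s) be the probability of absorption at Resolved starting from transient state s. Then h(Resolved) = 1 and h(Escalated) = 0. By first-step analysis:
h(Tier 2) = 0.33·0 + 0.35·h(Tier 2) + 0.32·1
Solving: h(Tier 2) = 0.4923.
Starting from Tier 2, the probability is 0.4923.

0.4923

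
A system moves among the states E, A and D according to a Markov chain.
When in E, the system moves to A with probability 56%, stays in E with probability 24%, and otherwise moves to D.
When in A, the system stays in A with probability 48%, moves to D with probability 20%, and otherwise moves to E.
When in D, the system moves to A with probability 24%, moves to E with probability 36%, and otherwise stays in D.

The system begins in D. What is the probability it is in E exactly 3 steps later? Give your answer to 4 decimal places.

Propagate the distribution vector 3 steps from D.
After 0 steps: (0.0000, 0.0000, 1.0000)
After 1 step: (0.3600, 0.2400, 0.4000)
After 2 steps: (0.3072, 0.4128, 0.2800)
After 3 steps: (0.3066, 0.4374, 0.2560)
P(in E after 3 steps) = 0.3066

0.3066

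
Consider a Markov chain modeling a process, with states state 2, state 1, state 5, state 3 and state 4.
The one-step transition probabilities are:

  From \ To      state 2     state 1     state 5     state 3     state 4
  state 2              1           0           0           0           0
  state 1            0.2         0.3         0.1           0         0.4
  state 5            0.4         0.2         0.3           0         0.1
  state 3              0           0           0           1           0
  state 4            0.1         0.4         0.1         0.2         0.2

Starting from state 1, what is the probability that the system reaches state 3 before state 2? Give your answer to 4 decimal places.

0.2367

Let h(s) be the probability of absorption at state 3 starting from transient state s. Then h(state 3) = 1 and h(state 2) = 0. By first-step analysis:
h(state 1) = 0.2·0 + 0.3·h(state 1) + 0.1·h(state 5) + 0.4·h(state 4)
h(state 5) = 0.4·0 + 0.2·h(state 1) + 0.3·h(state 5) + 0.1·h(state 4)
h(state 4) = 0.1·0 + 0.4·h(state 1) + 0.1·h(state 5) + 0.2·1 + 0.2·h(state 4)
Solving: h(state 1) = 0.2367, h(state 5) = 0.1224, h(state 4) = 0.3837.
Starting from state 1, the probability is 0.2367.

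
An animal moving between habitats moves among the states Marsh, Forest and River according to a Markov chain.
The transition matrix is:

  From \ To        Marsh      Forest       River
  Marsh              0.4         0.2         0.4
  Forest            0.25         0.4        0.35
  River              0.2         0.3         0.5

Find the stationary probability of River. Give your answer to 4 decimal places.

0.4276

Let the stationary distribution be π with π = πP and π_1 + π_2 + π_3 = 1.
π_1 = 0.4·π_1 + 0.25·π_2 + 0.2·π_3
π_2 = 0.2·π_1 + 0.4·π_2 + 0.3·π_3
Solving with the normalization constraint gives π = (0.2690, 0.3034, 0.4276).
So the stationary probability of River is 0.4276.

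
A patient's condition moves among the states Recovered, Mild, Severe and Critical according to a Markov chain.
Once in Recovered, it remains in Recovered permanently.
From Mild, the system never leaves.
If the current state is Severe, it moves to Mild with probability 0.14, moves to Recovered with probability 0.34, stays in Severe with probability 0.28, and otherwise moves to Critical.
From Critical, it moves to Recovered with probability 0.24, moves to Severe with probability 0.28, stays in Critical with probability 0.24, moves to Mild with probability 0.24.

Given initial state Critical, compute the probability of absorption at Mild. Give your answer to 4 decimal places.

Let h(s) be the probability of absorption at Mild starting from transient state s. Then h(Mild) = 1 and h(Recovered) = 0. By first-step analysis:
h(Severe) = 0.34·0 + 0.14·1 + 0.28·h(Severe) + 0.24·h(Critical)
h(Critical) = 0.24·0 + 0.24·1 + 0.28·h(Severe) + 0.24·h(Critical)
Solving: h(Severe) = 0.3417, h(Critical) = 0.4417.
Starting from Critical, the probability is 0.4417.

0.4417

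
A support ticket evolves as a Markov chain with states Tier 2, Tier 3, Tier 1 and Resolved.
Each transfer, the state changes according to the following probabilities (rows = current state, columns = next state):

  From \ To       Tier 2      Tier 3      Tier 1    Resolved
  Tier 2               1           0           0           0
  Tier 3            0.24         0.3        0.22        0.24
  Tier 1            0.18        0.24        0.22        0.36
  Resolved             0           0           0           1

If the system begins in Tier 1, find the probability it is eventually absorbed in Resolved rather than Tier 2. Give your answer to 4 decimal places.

Let h(s) be the probability of absorption at Resolved starting from transient state s. Then h(Resolved) = 1 and h(Tier 2) = 0. By first-step analysis:
h(Tier 3) = 0.24·0 + 0.3·h(Tier 3) + 0.22·h(Tier 1) + 0.24·1
h(Tier 1) = 0.18·0 + 0.24·h(Tier 3) + 0.22·h(Tier 1) + 0.36·1
Solving: h(Tier 3) = 0.5401, h(Tier 1) = 0.6277.
Starting from Tier 1, the probability is 0.6277.

0.6277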